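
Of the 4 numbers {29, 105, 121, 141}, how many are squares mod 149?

(29/149) = +1 → QR.
(105/149) = -1 → non-residue.
(121/149) = +1 → QR.
(141/149) = -1 → non-residue.
Total quadratic residues among the 4: 2.

2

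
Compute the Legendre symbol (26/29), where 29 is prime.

-1

Pull out 2: since 29 ≡ 5 (mod 8), (2/29) = -1.
Reciprocity: 13 ≡ 1 and 29 ≡ 1 (mod 4), so (13/29) = +(29/13).
Reduce top mod 13: now compute (3/13).
Reciprocity: 3 ≡ 3 and 13 ≡ 1 (mod 4), so (3/13) = +(13/3).
Reduce top mod 3: now compute (1/3).
Reached (1/3) = 1. Collecting the sign flips along the way, the symbol is -1.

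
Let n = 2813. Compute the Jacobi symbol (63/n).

Reciprocity: 63 ≡ 3 and 2813 ≡ 1 (mod 4), so (63/2813) = +(2813/63).
Reduce top mod 63: now compute (41/63).
Reciprocity: 41 ≡ 1 and 63 ≡ 3 (mod 4), so (41/63) = +(63/41).
Reduce top mod 41: now compute (22/41).
Pull out 2: since 41 ≡ 1 (mod 8), (2/41) = +1.
Reciprocity: 11 ≡ 3 and 41 ≡ 1 (mod 4), so (11/41) = +(41/11).
Reduce top mod 11: now compute (8/11).
Pull out 2^3: since 11 ≡ 3 (mod 8), (2/11) = -1, so (2/11)^3 = -1.
Reached (1/11) = 1. Collecting the sign flips along the way, the symbol is -1.

-1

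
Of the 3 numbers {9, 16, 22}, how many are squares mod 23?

(9/23) = +1 → QR.
(16/23) = +1 → QR.
(22/23) = -1 → non-residue.
Total quadratic residues among the 3: 2.

2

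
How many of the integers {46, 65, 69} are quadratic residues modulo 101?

1

(46/101) = -1 → non-residue.
(65/101) = +1 → QR.
(69/101) = -1 → non-residue.
Total quadratic residues among the 3: 1.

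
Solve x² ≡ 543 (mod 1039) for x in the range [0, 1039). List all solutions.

364, 675

Since 1039 ≡ 3 (mod 4), a square root of 543 is 543^((1039+1)/4) = 543^260 mod 1039.
Repeated squaring: 543^2≡812, 543^4≡618, 543^8≡611, 543^16≡320, 543^32≡578, 543^64≡565, 543^128≡252, 543^256≡125 (mod 1039).
543^260 = 543^(256+4) ≡ 364 (mod 1039).
Check: 364² = 132496 ≡ 543 (mod 1039). The two roots are 364 and 675.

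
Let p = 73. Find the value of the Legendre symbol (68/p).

-1

Pull out 2^2: since 73 ≡ 1 (mod 8), (2/73) = +1, so (2/73)^2 = +1.
Reciprocity: 17 ≡ 1 and 73 ≡ 1 (mod 4), so (17/73) = +(73/17).
Reduce top mod 17: now compute (5/17).
Reciprocity: 5 ≡ 1 and 17 ≡ 1 (mod 4), so (5/17) = +(17/5).
Reduce top mod 5: now compute (2/5).
Pull out 2: since 5 ≡ 5 (mod 8), (2/5) = -1.
Reached (1/5) = 1. Collecting the sign flips along the way, the symbol is -1.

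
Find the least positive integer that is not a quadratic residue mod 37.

2

(2/37) = −1, so 2 is the smallest positive non-residue mod 37.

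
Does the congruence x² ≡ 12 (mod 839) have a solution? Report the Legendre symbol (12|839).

Pull out 2^2: since 839 ≡ 7 (mod 8), (2/839) = +1, so (2/839)^2 = +1.
Reciprocity: 3 ≡ 3 and 839 ≡ 3 (mod 4), so (3/839) = −(839/3).
Reduce top mod 3: now compute (2/3).
Pull out 2: since 3 ≡ 3 (mod 8), (2/3) = -1.
Reached (1/3) = 1. Collecting the sign flips along the way, the symbol is +1.

1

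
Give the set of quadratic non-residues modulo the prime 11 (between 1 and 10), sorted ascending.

2, 6, 7, 8, 10

Square k = 1,…,5 (k and 11−k give the same square):
1²=1, 2²=4, 3²=9, 4²≡5, 5²≡3 (mod 11).
The residues are {1, 3, 4, 5, 9}; the non-residues are the remaining 5 nonzero classes.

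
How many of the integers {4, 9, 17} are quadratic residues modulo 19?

(4/19) = +1 → QR.
(9/19) = +1 → QR.
(17/19) = +1 → QR.
Total quadratic residues among the 3: 3.

3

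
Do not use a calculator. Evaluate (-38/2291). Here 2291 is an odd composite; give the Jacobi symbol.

First reduce: -38 ≡ 2253 (mod 2291).
Reciprocity: 2253 ≡ 1 and 2291 ≡ 3 (mod 4), so (2253/2291) = +(2291/2253).
Reduce top mod 2253: now compute (38/2253).
Pull out 2: since 2253 ≡ 5 (mod 8), (2/2253) = -1.
Reciprocity: 19 ≡ 3 and 2253 ≡ 1 (mod 4), so (19/2253) = +(2253/19).
Reduce top mod 19: now compute (11/19).
Reciprocity: 11 ≡ 3 and 19 ≡ 3 (mod 4), so (11/19) = −(19/11).
Reduce top mod 11: now compute (8/11).
Pull out 2^3: since 11 ≡ 3 (mod 8), (2/11) = -1, so (2/11)^3 = -1.
Reached (1/11) = 1. Collecting the sign flips along the way, the symbol is -1.

-1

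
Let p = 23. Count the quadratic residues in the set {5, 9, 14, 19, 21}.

1

(5/23) = -1 → non-residue.
(9/23) = +1 → QR.
(14/23) = -1 → non-residue.
(19/23) = -1 → non-residue.
(21/23) = -1 → non-residue.
Total quadratic residues among the 5: 1.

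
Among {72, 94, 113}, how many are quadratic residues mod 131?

(72/131) = -1 → non-residue.
(94/131) = +1 → QR.
(113/131) = +1 → QR.
Total quadratic residues among the 3: 2.

2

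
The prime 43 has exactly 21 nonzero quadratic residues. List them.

1,4,6,9,10,11,13,14,15,16,17,21,23,24,25,31,35,36,38,40,41

Square k = 1,…,21 (k and 43−k give the same square):
1²=1, 2²=4, 3²=9, 4²=16, 5²=25, 6²=36, 7²≡6, 8²≡21, 9²≡38, 10²≡14, 11²≡35, 12²≡15, 13²≡40, 14²≡24, 15²≡10, 16²≡41, 17²≡31, 18²≡23, 19²≡17, 20²≡13, 21²≡11 (mod 43).
So the quadratic residues mod 43 are {1, 4, 6, 9, 10, 11, 13, 14, 15, 16, 17, 21, 23, 24, 25, 31, 35, 36, 38, 40, 41}.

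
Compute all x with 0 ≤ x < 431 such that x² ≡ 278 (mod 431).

Since 431 ≡ 3 (mod 4), a square root of 278 is 278^((431+1)/4) = 278^108 mod 431.
Repeated squaring: 278^2≡135, 278^4≡123, 278^8≡44, 278^16≡212, 278^32≡120, 278^64≡177 (mod 431).
278^108 = 278^(64+32+8+4) ≡ 163 (mod 431).
Check: 163² = 26569 ≡ 278 (mod 431). The two roots are 163 and 268.

163, 268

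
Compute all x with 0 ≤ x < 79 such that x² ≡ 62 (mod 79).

33, 46

Since 79 ≡ 3 (mod 4), a square root of 62 is 62^((79+1)/4) = 62^20 mod 79.
Repeated squaring: 62^2≡52, 62^4≡18, 62^8≡8, 62^16≡64 (mod 79).
62^20 = 62^(16+4) ≡ 46 (mod 79).
Check: 46² = 2116 ≡ 62 (mod 79). The two roots are 33 and 46.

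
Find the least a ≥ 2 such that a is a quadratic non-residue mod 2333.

2

(2/2333) = −1, so 2 is the smallest positive non-residue mod 2333.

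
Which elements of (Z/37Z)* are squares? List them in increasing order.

Square k = 1,…,18 (k and 37−k give the same square):
1²=1, 2²=4, 3²=9, 4²=16, 5²=25, 6²=36, 7²≡12, 8²≡27, 9²≡7, 10²≡26, 11²≡10, 12²≡33, 13²≡21, 14²≡11, 15²≡3, 16²≡34, 17²≡30, 18²≡28 (mod 37).
So the quadratic residues mod 37 are {1, 3, 4, 7, 9, 10, 11, 12, 16, 21, 25, 26, 27, 28, 30, 33, 34, 36}.

1, 3, 4, 7, 9, 10, 11, 12, 16, 21, 25, 26, 27, 28, 30, 33, 34, 36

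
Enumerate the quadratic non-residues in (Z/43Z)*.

2 3 5 7 8 12 18 19 20 22 26 27 28 29 30 32 33 34 37 39 42

Square k = 1,…,21 (k and 43−k give the same square):
1²=1, 2²=4, 3²=9, 4²=16, 5²=25, 6²=36, 7²≡6, 8²≡21, 9²≡38, 10²≡14, 11²≡35, 12²≡15, 13²≡40, 14²≡24, 15²≡10, 16²≡41, 17²≡31, 18²≡23, 19²≡17, 20²≡13, 21²≡11 (mod 43).
The residues are {1, 4, 6, 9, 10, 11, 13, 14, 15, 16, 17, 21, 23, 24, 25, 31, 35, 36, 38, 40, 41}; the non-residues are the remaining 21 nonzero classes.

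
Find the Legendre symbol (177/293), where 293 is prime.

-1

Reciprocity: 177 ≡ 1 and 293 ≡ 1 (mod 4), so (177/293) = +(293/177).
Reduce top mod 177: now compute (116/177).
Pull out 2^2: since 177 ≡ 1 (mod 8), (2/177) = +1, so (2/177)^2 = +1.
Reciprocity: 29 ≡ 1 and 177 ≡ 1 (mod 4), so (29/177) = +(177/29).
Reduce top mod 29: now compute (3/29).
Reciprocity: 3 ≡ 3 and 29 ≡ 1 (mod 4), so (3/29) = +(29/3).
Reduce top mod 3: now compute (2/3).
Pull out 2: since 3 ≡ 3 (mod 8), (2/3) = -1.
Reached (1/3) = 1. Collecting the sign flips along the way, the symbol is -1.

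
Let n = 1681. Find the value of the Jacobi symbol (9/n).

1

Reciprocity: 9 ≡ 1 and 1681 ≡ 1 (mod 4), so (9/1681) = +(1681/9).
Reduce top mod 9: now compute (7/9).
Reciprocity: 7 ≡ 3 and 9 ≡ 1 (mod 4), so (7/9) = +(9/7).
Reduce top mod 7: now compute (2/7).
Pull out 2: since 7 ≡ 7 (mod 8), (2/7) = +1.
Reached (1/7) = 1. Collecting the sign flips along the way, the symbol is +1.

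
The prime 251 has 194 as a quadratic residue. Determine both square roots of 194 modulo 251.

Since 251 ≡ 3 (mod 4), a square root of 194 is 194^((251+1)/4) = 194^63 mod 251.
Repeated squaring: 194^2≡237, 194^4≡196, 194^8≡13, 194^16≡169, 194^32≡198 (mod 251).
194^63 = 194^(32+16+8+4+2+1) ≡ 52 (mod 251).
Check: 52² = 2704 ≡ 194 (mod 251). The two roots are 52 and 199.

52, 199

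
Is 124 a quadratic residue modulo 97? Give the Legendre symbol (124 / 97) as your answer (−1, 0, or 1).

Euler's criterion: (124/97) ≡ 27^48 (mod 97).
27^2 ≡ 50 (mod 97)
27^4 ≡ 75 (mod 97)
27^8 ≡ 96 (mod 97)
27^16 ≡ 1 (mod 97)
27^32 ≡ 1 (mod 97)
27^48 = 27^(32+16) ≡ 1 (mod 97).
Result is 1, so (124/97) = 1.

1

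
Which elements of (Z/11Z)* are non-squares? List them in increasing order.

2 6 7 8 10

Square k = 1,…,5 (k and 11−k give the same square):
1²=1, 2²=4, 3²=9, 4²≡5, 5²≡3 (mod 11).
The residues are {1, 3, 4, 5, 9}; the non-residues are the remaining 5 nonzero classes.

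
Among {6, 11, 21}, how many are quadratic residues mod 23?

1

(6/23) = +1 → QR.
(11/23) = -1 → non-residue.
(21/23) = -1 → non-residue.
Total quadratic residues among the 3: 1.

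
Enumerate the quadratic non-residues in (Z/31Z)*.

3 6 11 12 13 15 17 21 22 23 24 26 27 29 30

Square k = 1,…,15 (k and 31−k give the same square):
1²=1, 2²=4, 3²=9, 4²=16, 5²=25, 6²≡5, 7²≡18, 8²≡2, 9²≡19, 10²≡7, 11²≡28, 12²≡20, 13²≡14, 14²≡10, 15²≡8 (mod 31).
The residues are {1, 2, 4, 5, 7, 8, 9, 10, 14, 16, 18, 19, 20, 25, 28}; the non-residues are the remaining 15 nonzero classes.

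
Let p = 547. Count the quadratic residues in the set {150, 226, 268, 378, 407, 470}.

(150/547) = +1 → QR.
(226/547) = -1 → non-residue.
(268/547) = +1 → QR.
(378/547) = -1 → non-residue.
(407/547) = -1 → non-residue.
(470/547) = +1 → QR.
Total quadratic residues among the 6: 3.

3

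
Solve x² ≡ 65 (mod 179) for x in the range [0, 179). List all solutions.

85, 94

Since 179 ≡ 3 (mod 4), a square root of 65 is 65^((179+1)/4) = 65^45 mod 179.
Repeated squaring: 65^2≡108, 65^4≡29, 65^8≡125, 65^16≡52, 65^32≡19 (mod 179).
65^45 = 65^(32+8+4+1) ≡ 85 (mod 179).
Check: 85² = 7225 ≡ 65 (mod 179). The two roots are 85 and 94.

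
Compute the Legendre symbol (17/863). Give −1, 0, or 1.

Reciprocity: 17 ≡ 1 and 863 ≡ 3 (mod 4), so (17/863) = +(863/17).
Reduce top mod 17: now compute (13/17).
Reciprocity: 13 ≡ 1 and 17 ≡ 1 (mod 4), so (13/17) = +(17/13).
Reduce top mod 13: now compute (4/13).
Pull out 2^2: since 13 ≡ 5 (mod 8), (2/13) = -1, so (2/13)^2 = +1.
Reached (1/13) = 1. Collecting the sign flips along the way, the symbol is +1.

1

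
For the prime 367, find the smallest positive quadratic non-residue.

3

(2/367) = +1, so 2 is a residue.
(3/367) = −1, so 3 is the smallest positive non-residue mod 367.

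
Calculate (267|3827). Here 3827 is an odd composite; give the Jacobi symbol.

0

Reciprocity: 267 ≡ 3 and 3827 ≡ 3 (mod 4), so (267/3827) = −(3827/267).
Reduce top mod 267: now compute (89/267).
Reciprocity: 89 ≡ 1 and 267 ≡ 3 (mod 4), so (89/267) = +(267/89).
Reduce top mod 89: now compute (0/89).
Top reduces to 0: gcd > 1, so the symbol is 0.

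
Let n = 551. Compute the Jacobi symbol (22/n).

-1

Pull out 2: since 551 ≡ 7 (mod 8), (2/551) = +1.
Reciprocity: 11 ≡ 3 and 551 ≡ 3 (mod 4), so (11/551) = −(551/11).
Reduce top mod 11: now compute (1/11).
Reached (1/11) = 1. Collecting the sign flips along the way, the symbol is -1.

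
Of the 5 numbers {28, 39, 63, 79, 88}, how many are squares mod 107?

(28/107) = -1 → non-residue.
(39/107) = +1 → QR.
(63/107) = -1 → non-residue.
(79/107) = +1 → QR.
(88/107) = -1 → non-residue.
Total quadratic residues among the 5: 2.

2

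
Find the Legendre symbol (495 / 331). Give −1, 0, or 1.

-1

First reduce: 495 ≡ 164 (mod 331).
Pull out 2^2: since 331 ≡ 3 (mod 8), (2/331) = -1, so (2/331)^2 = +1.
Reciprocity: 41 ≡ 1 and 331 ≡ 3 (mod 4), so (41/331) = +(331/41).
Reduce top mod 41: now compute (3/41).
Reciprocity: 3 ≡ 3 and 41 ≡ 1 (mod 4), so (3/41) = +(41/3).
Reduce top mod 3: now compute (2/3).
Pull out 2: since 3 ≡ 3 (mod 8), (2/3) = -1.
Reached (1/3) = 1. Collecting the sign flips along the way, the symbol is -1.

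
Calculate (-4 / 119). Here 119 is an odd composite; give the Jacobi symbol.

First reduce: -4 ≡ 115 (mod 119).
Reciprocity: 115 ≡ 3 and 119 ≡ 3 (mod 4), so (115/119) = −(119/115).
Reduce top mod 115: now compute (4/115).
Pull out 2^2: since 115 ≡ 3 (mod 8), (2/115) = -1, so (2/115)^2 = +1.
Reached (1/115) = 1. Collecting the sign flips along the way, the symbol is -1.

-1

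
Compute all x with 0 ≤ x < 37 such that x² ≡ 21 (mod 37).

13, 24

37 ≡ 1 (mod 4), so we find a root by search.
Trying successive values, 13² = 169 ≡ 21 (mod 37). The other root is 37 − 13 = 24.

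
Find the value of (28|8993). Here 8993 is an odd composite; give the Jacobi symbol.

-1

Pull out 2^2: since 8993 ≡ 1 (mod 8), (2/8993) = +1, so (2/8993)^2 = +1.
Reciprocity: 7 ≡ 3 and 8993 ≡ 1 (mod 4), so (7/8993) = +(8993/7).
Reduce top mod 7: now compute (5/7).
Reciprocity: 5 ≡ 1 and 7 ≡ 3 (mod 4), so (5/7) = +(7/5).
Reduce top mod 5: now compute (2/5).
Pull out 2: since 5 ≡ 5 (mod 8), (2/5) = -1.
Reached (1/5) = 1. Collecting the sign flips along the way, the symbol is -1.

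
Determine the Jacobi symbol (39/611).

Reciprocity: 39 ≡ 3 and 611 ≡ 3 (mod 4), so (39/611) = −(611/39).
Reduce top mod 39: now compute (26/39).
Pull out 2: since 39 ≡ 7 (mod 8), (2/39) = +1.
Reciprocity: 13 ≡ 1 and 39 ≡ 3 (mod 4), so (13/39) = +(39/13).
Reduce top mod 13: now compute (0/13).
Top reduces to 0: gcd > 1, so the symbol is 0.

0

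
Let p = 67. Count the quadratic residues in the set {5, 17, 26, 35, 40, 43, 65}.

5

(5/67) = -1 → non-residue.
(17/67) = +1 → QR.
(26/67) = +1 → QR.
(35/67) = +1 → QR.
(40/67) = +1 → QR.
(43/67) = -1 → non-residue.
(65/67) = +1 → QR.
Total quadratic residues among the 7: 5.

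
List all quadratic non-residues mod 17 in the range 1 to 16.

3, 5, 6, 7, 10, 11, 12, 14

Square k = 1,…,8 (k and 17−k give the same square):
1²=1, 2²=4, 3²=9, 4²=16, 5²≡8, 6²≡2, 7²≡15, 8²≡13 (mod 17).
The residues are {1, 2, 4, 8, 9, 13, 15, 16}; the non-residues are the remaining 8 nonzero classes.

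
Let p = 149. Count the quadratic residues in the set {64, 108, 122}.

1

(64/149) = +1 → QR.
(108/149) = -1 → non-residue.
(122/149) = -1 → non-residue.
Total quadratic residues among the 3: 1.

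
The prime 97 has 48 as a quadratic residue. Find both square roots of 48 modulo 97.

97 ≡ 1 (mod 4), so we find a root by search.
Trying successive values, 40² = 1600 ≡ 48 (mod 97). The other root is 97 − 40 = 57.

40, 57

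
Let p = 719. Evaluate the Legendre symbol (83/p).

1

Reciprocity: 83 ≡ 3 and 719 ≡ 3 (mod 4), so (83/719) = −(719/83).
Reduce top mod 83: now compute (55/83).
Reciprocity: 55 ≡ 3 and 83 ≡ 3 (mod 4), so (55/83) = −(83/55).
Reduce top mod 55: now compute (28/55).
Pull out 2^2: since 55 ≡ 7 (mod 8), (2/55) = +1, so (2/55)^2 = +1.
Reciprocity: 7 ≡ 3 and 55 ≡ 3 (mod 4), so (7/55) = −(55/7).
Reduce top mod 7: now compute (6/7).
Pull out 2: since 7 ≡ 7 (mod 8), (2/7) = +1.
Reciprocity: 3 ≡ 3 and 7 ≡ 3 (mod 4), so (3/7) = −(7/3).
Reduce top mod 3: now compute (1/3).
Reached (1/3) = 1. Collecting the sign flips along the way, the symbol is +1.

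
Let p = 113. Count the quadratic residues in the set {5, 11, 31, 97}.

(5/113) = -1 → non-residue.
(11/113) = +1 → QR.
(31/113) = +1 → QR.
(97/113) = +1 → QR.
Total quadratic residues among the 4: 3.

3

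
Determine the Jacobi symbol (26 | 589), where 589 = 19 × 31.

-1

Pull out 2: since 589 ≡ 5 (mod 8), (2/589) = -1.
Reciprocity: 13 ≡ 1 and 589 ≡ 1 (mod 4), so (13/589) = +(589/13).
Reduce top mod 13: now compute (4/13).
Pull out 2^2: since 13 ≡ 5 (mod 8), (2/13) = -1, so (2/13)^2 = +1.
Reached (1/13) = 1. Collecting the sign flips along the way, the symbol is -1.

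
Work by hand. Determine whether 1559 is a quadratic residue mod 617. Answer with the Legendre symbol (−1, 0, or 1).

-1

Euler's criterion: (1559/617) ≡ 325^308 (mod 617).
325^2 ≡ 118 (mod 617)
325^4 ≡ 350 (mod 617)
325^8 ≡ 334 (mod 617)
325^16 ≡ 496 (mod 617)
325^32 ≡ 450 (mod 617)
325^64 ≡ 124 (mod 617)
325^128 ≡ 568 (mod 617)
325^256 ≡ 550 (mod 617)
325^308 = 325^(256+32+16+4) ≡ 616 (mod 617).
Result is 616 ≡ −1, so (1559/617) = −1.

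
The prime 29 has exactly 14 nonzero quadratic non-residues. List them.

Square k = 1,…,14 (k and 29−k give the same square):
1²=1, 2²=4, 3²=9, 4²=16, 5²=25, 6²≡7, 7²≡20, 8²≡6, 9²≡23, 10²≡13, 11²≡5, 12²≡28, 13²≡24, 14²≡22 (mod 29).
The residues are {1, 4, 5, 6, 7, 9, 13, 16, 20, 22, 23, 24, 25, 28}; the non-residues are the remaining 14 nonzero classes.

2,3,8,10,11,12,14,15,17,18,19,21,26,27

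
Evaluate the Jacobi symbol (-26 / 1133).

First reduce: -26 ≡ 1107 (mod 1133).
Reciprocity: 1107 ≡ 3 and 1133 ≡ 1 (mod 4), so (1107/1133) = +(1133/1107).
Reduce top mod 1107: now compute (26/1107).
Pull out 2: since 1107 ≡ 3 (mod 8), (2/1107) = -1.
Reciprocity: 13 ≡ 1 and 1107 ≡ 3 (mod 4), so (13/1107) = +(1107/13).
Reduce top mod 13: now compute (2/13).
Pull out 2: since 13 ≡ 5 (mod 8), (2/13) = -1.
Reached (1/13) = 1. Collecting the sign flips along the way, the symbol is +1.

1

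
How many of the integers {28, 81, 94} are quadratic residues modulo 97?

(28/97) = -1 → non-residue.
(81/97) = +1 → QR.
(94/97) = +1 → QR.
Total quadratic residues among the 3: 2.

2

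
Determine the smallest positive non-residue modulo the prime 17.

(2/17) = +1, so 2 is a residue.
(3/17) = −1, so 3 is the smallest positive non-residue mod 17.

3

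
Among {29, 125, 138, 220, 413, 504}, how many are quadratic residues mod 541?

1

(29/541) = -1 → non-residue.
(125/541) = +1 → QR.
(138/541) = -1 → non-residue.
(220/541) = -1 → non-residue.
(413/541) = -1 → non-residue.
(504/541) = -1 → non-residue.
Total quadratic residues among the 6: 1.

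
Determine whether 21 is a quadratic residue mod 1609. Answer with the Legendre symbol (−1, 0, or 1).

-1

Reciprocity: 21 ≡ 1 and 1609 ≡ 1 (mod 4), so (21/1609) = +(1609/21).
Reduce top mod 21: now compute (13/21).
Reciprocity: 13 ≡ 1 and 21 ≡ 1 (mod 4), so (13/21) = +(21/13).
Reduce top mod 13: now compute (8/13).
Pull out 2^3: since 13 ≡ 5 (mod 8), (2/13) = -1, so (2/13)^3 = -1.
Reached (1/13) = 1. Collecting the sign flips along the way, the symbol is -1.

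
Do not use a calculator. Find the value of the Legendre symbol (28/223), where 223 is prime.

Euler's criterion: (28/223) ≡ 28^111 (mod 223).
28^2 ≡ 115 (mod 223)
28^4 ≡ 68 (mod 223)
28^8 ≡ 164 (mod 223)
28^16 ≡ 136 (mod 223)
28^32 ≡ 210 (mod 223)
28^64 ≡ 169 (mod 223)
28^111 = 28^(64+32+8+4+2+1) ≡ 1 (mod 223).
Result is 1, so (28/223) = 1.

1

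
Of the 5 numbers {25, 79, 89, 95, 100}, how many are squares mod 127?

3

(25/127) = +1 → QR.
(79/127) = +1 → QR.
(89/127) = -1 → non-residue.
(95/127) = -1 → non-residue.
(100/127) = +1 → QR.
Total quadratic residues among the 5: 3.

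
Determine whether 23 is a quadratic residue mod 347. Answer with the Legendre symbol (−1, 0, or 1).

Reciprocity: 23 ≡ 3 and 347 ≡ 3 (mod 4), so (23/347) = −(347/23).
Reduce top mod 23: now compute (2/23).
Pull out 2: since 23 ≡ 7 (mod 8), (2/23) = +1.
Reached (1/23) = 1. Collecting the sign flips along the way, the symbol is -1.

-1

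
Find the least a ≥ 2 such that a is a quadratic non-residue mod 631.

3

(2/631) = +1, so 2 is a residue.
(3/631) = −1, so 3 is the smallest positive non-residue mod 631.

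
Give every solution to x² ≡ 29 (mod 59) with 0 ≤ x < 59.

Since 59 ≡ 3 (mod 4), a square root of 29 is 29^((59+1)/4) = 29^15 mod 59.
Repeated squaring: 29^2≡15, 29^4≡48, 29^8≡3 (mod 59).
29^15 = 29^(8+4+2+1) ≡ 41 (mod 59).
Check: 41² = 1681 ≡ 29 (mod 59). The two roots are 18 and 41.

18, 41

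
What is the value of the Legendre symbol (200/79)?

First reduce: 200 ≡ 42 (mod 79).
Pull out 2: since 79 ≡ 7 (mod 8), (2/79) = +1.
Reciprocity: 21 ≡ 1 and 79 ≡ 3 (mod 4), so (21/79) = +(79/21).
Reduce top mod 21: now compute (16/21).
Pull out 2^4: since 21 ≡ 5 (mod 8), (2/21) = -1, so (2/21)^4 = +1.
Reached (1/21) = 1. Collecting the sign flips along the way, the symbol is +1.

1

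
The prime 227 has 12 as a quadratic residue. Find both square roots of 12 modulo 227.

100, 127

Since 227 ≡ 3 (mod 4), a square root of 12 is 12^((227+1)/4) = 12^57 mod 227.
Repeated squaring: 12^2≡144, 12^4≡79, 12^8≡112, 12^16≡59, 12^32≡76 (mod 227).
12^57 = 12^(32+16+8+1) ≡ 100 (mod 227).
Check: 100² = 10000 ≡ 12 (mod 227). The two roots are 100 and 127.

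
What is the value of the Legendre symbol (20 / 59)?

1

Euler's criterion: (20/59) ≡ 20^29 (mod 59).
20^2 ≡ 46 (mod 59)
20^4 ≡ 51 (mod 59)
20^8 ≡ 5 (mod 59)
20^16 ≡ 25 (mod 59)
20^29 = 20^(16+8+4+1) ≡ 1 (mod 59).
Result is 1, so (20/59) = 1.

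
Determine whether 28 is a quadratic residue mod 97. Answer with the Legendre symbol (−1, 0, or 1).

-1

Euler's criterion: (28/97) ≡ 28^48 (mod 97).
28^2 ≡ 8 (mod 97)
28^4 ≡ 64 (mod 97)
28^8 ≡ 22 (mod 97)
28^16 ≡ 96 (mod 97)
28^32 ≡ 1 (mod 97)
28^48 = 28^(32+16) ≡ 96 (mod 97).
Result is 96 ≡ −1, so (28/97) = −1.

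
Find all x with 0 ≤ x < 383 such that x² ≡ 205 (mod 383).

72, 311

Since 383 ≡ 3 (mod 4), a square root of 205 is 205^((383+1)/4) = 205^96 mod 383.
Repeated squaring: 205^2≡278, 205^4≡301, 205^8≡213, 205^16≡175, 205^32≡368, 205^64≡225 (mod 383).
205^96 = 205^(64+32) ≡ 72 (mod 383).
Check: 72² = 5184 ≡ 205 (mod 383). The two roots are 72 and 311.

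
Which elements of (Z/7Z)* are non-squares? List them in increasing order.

Square k = 1,…,3 (k and 7−k give the same square):
1²=1, 2²=4, 3²≡2 (mod 7).
The residues are {1, 2, 4}; the non-residues are the remaining 3 nonzero classes.

3 5 6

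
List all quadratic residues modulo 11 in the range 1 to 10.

1, 3, 4, 5, 9

Square k = 1,…,5 (k and 11−k give the same square):
1²=1, 2²=4, 3²=9, 4²≡5, 5²≡3 (mod 11).
So the quadratic residues mod 11 are {1, 3, 4, 5, 9}.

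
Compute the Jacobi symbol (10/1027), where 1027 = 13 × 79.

1

Pull out 2: since 1027 ≡ 3 (mod 8), (2/1027) = -1.
Reciprocity: 5 ≡ 1 and 1027 ≡ 3 (mod 4), so (5/1027) = +(1027/5).
Reduce top mod 5: now compute (2/5).
Pull out 2: since 5 ≡ 5 (mod 8), (2/5) = -1.
Reached (1/5) = 1. Collecting the sign flips along the way, the symbol is +1.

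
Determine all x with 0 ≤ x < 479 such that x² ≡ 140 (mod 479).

Since 479 ≡ 3 (mod 4), a square root of 140 is 140^((479+1)/4) = 140^120 mod 479.
Repeated squaring: 140^2≡440, 140^4≡84, 140^8≡350, 140^16≡355, 140^32≡48, 140^64≡388 (mod 479).
140^120 = 140^(64+32+16+8) ≡ 244 (mod 479).
Check: 244² = 59536 ≡ 140 (mod 479). The two roots are 235 and 244.

235, 244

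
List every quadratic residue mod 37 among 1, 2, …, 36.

1, 3, 4, 7, 9, 10, 11, 12, 16, 21, 25, 26, 27, 28, 30, 33, 34, 36

Square k = 1,…,18 (k and 37−k give the same square):
1²=1, 2²=4, 3²=9, 4²=16, 5²=25, 6²=36, 7²≡12, 8²≡27, 9²≡7, 10²≡26, 11²≡10, 12²≡33, 13²≡21, 14²≡11, 15²≡3, 16²≡34, 17²≡30, 18²≡28 (mod 37).
So the quadratic residues mod 37 are {1, 3, 4, 7, 9, 10, 11, 12, 16, 21, 25, 26, 27, 28, 30, 33, 34, 36}.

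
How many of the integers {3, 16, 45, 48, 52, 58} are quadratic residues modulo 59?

4

(3/59) = +1 → QR.
(16/59) = +1 → QR.
(45/59) = +1 → QR.
(48/59) = +1 → QR.
(52/59) = -1 → non-residue.
(58/59) = -1 → non-residue.
Total quadratic residues among the 6: 4.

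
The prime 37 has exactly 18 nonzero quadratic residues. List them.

Square k = 1,…,18 (k and 37−k give the same square):
1²=1, 2²=4, 3²=9, 4²=16, 5²=25, 6²=36, 7²≡12, 8²≡27, 9²≡7, 10²≡26, 11²≡10, 12²≡33, 13²≡21, 14²≡11, 15²≡3, 16²≡34, 17²≡30, 18²≡28 (mod 37).
So the quadratic residues mod 37 are {1, 3, 4, 7, 9, 10, 11, 12, 16, 21, 25, 26, 27, 28, 30, 33, 34, 36}.

1 3 4 7 9 10 11 12 16 21 25 26 27 28 30 33 34 36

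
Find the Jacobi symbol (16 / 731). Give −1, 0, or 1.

1

Pull out 2^4: since 731 ≡ 3 (mod 8), (2/731) = -1, so (2/731)^4 = +1.
Reached (1/731) = 1. Collecting the sign flips along the way, the symbol is +1.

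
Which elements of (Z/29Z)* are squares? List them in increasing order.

Square k = 1,…,14 (k and 29−k give the same square):
1²=1, 2²=4, 3²=9, 4²=16, 5²=25, 6²≡7, 7²≡20, 8²≡6, 9²≡23, 10²≡13, 11²≡5, 12²≡28, 13²≡24, 14²≡22 (mod 29).
So the quadratic residues mod 29 are {1, 4, 5, 6, 7, 9, 13, 16, 20, 22, 23, 24, 25, 28}.

1 4 5 6 7 9 13 16 20 22 23 24 25 28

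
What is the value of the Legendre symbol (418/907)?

Pull out 2: since 907 ≡ 3 (mod 8), (2/907) = -1.
Reciprocity: 209 ≡ 1 and 907 ≡ 3 (mod 4), so (209/907) = +(907/209).
Reduce top mod 209: now compute (71/209).
Reciprocity: 71 ≡ 3 and 209 ≡ 1 (mod 4), so (71/209) = +(209/71).
Reduce top mod 71: now compute (67/71).
Reciprocity: 67 ≡ 3 and 71 ≡ 3 (mod 4), so (67/71) = −(71/67).
Reduce top mod 67: now compute (4/67).
Pull out 2^2: since 67 ≡ 3 (mod 8), (2/67) = -1, so (2/67)^2 = +1.
Reached (1/67) = 1. Collecting the sign flips along the way, the symbol is +1.

1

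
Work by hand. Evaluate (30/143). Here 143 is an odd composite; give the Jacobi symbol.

-1

Pull out 2: since 143 ≡ 7 (mod 8), (2/143) = +1.
Reciprocity: 15 ≡ 3 and 143 ≡ 3 (mod 4), so (15/143) = −(143/15).
Reduce top mod 15: now compute (8/15).
Pull out 2^3: since 15 ≡ 7 (mod 8), (2/15) = +1, so (2/15)^3 = +1.
Reached (1/15) = 1. Collecting the sign flips along the way, the symbol is -1.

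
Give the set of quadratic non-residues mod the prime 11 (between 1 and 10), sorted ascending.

Square k = 1,…,5 (k and 11−k give the same square):
1²=1, 2²=4, 3²=9, 4²≡5, 5²≡3 (mod 11).
The residues are {1, 3, 4, 5, 9}; the non-residues are the remaining 5 nonzero classes.

2,6,7,8,10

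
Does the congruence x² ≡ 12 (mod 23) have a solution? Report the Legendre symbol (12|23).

Euler's criterion: (12/23) ≡ 12^11 (mod 23).
12^2 ≡ 6 (mod 23)
12^4 ≡ 13 (mod 23)
12^8 ≡ 8 (mod 23)
12^11 = 12^(8+2+1) ≡ 1 (mod 23).
Result is 1, so (12/23) = 1.

1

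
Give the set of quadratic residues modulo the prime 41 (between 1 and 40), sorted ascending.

Square k = 1,…,20 (k and 41−k give the same square):
1²=1, 2²=4, 3²=9, 4²=16, 5²=25, 6²=36, 7²≡8, 8²≡23, 9²≡40, 10²≡18, 11²≡39, 12²≡21, 13²≡5, 14²≡32, 15²≡20, 16²≡10, 17²≡2, 18²≡37, 19²≡33, 20²≡31 (mod 41).
So the quadratic residues mod 41 are {1, 2, 4, 5, 8, 9, 10, 16, 18, 20, 21, 23, 25, 31, 32, 33, 36, 37, 39, 40}.

1, 2, 4, 5, 8, 9, 10, 16, 18, 20, 21, 23, 25, 31, 32, 33, 36, 37, 39, 40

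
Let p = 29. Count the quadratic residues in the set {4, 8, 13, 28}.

(4/29) = +1 → QR.
(8/29) = -1 → non-residue.
(13/29) = +1 → QR.
(28/29) = +1 → QR.
Total quadratic residues among the 4: 3.

3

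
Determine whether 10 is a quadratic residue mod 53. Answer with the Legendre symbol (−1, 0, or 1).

Pull out 2: since 53 ≡ 5 (mod 8), (2/53) = -1.
Reciprocity: 5 ≡ 1 and 53 ≡ 1 (mod 4), so (5/53) = +(53/5).
Reduce top mod 5: now compute (3/5).
Reciprocity: 3 ≡ 3 and 5 ≡ 1 (mod 4), so (3/5) = +(5/3).
Reduce top mod 3: now compute (2/3).
Pull out 2: since 3 ≡ 3 (mod 8), (2/3) = -1.
Reached (1/3) = 1. Collecting the sign flips along the way, the symbol is +1.

1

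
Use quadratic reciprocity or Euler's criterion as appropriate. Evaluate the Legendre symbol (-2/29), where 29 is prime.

-1

First reduce: -2 ≡ 27 (mod 29).
Reciprocity: 27 ≡ 3 and 29 ≡ 1 (mod 4), so (27/29) = +(29/27).
Reduce top mod 27: now compute (2/27).
Pull out 2: since 27 ≡ 3 (mod 8), (2/27) = -1.
Reached (1/27) = 1. Collecting the sign flips along the way, the symbol is -1.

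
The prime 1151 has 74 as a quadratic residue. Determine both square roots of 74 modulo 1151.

35, 1116

Since 1151 ≡ 3 (mod 4), a square root of 74 is 74^((1151+1)/4) = 74^288 mod 1151.
Repeated squaring: 74^2≡872, 74^4≡724, 74^8≡471, 74^16≡849, 74^32≡275, 74^64≡810, 74^128≡30, 74^256≡900 (mod 1151).
74^288 = 74^(256+32) ≡ 35 (mod 1151).
Check: 35² = 1225 ≡ 74 (mod 1151). The two roots are 35 and 1116.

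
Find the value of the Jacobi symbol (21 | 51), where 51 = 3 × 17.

Reciprocity: 21 ≡ 1 and 51 ≡ 3 (mod 4), so (21/51) = +(51/21).
Reduce top mod 21: now compute (9/21).
Reciprocity: 9 ≡ 1 and 21 ≡ 1 (mod 4), so (9/21) = +(21/9).
Reduce top mod 9: now compute (3/9).
Reciprocity: 3 ≡ 3 and 9 ≡ 1 (mod 4), so (3/9) = +(9/3).
Reduce top mod 3: now compute (0/3).
Top reduces to 0: gcd > 1, so the symbol is 0.

0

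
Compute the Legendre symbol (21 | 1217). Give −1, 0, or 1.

Reciprocity: 21 ≡ 1 and 1217 ≡ 1 (mod 4), so (21/1217) = +(1217/21).
Reduce top mod 21: now compute (20/21).
Pull out 2^2: since 21 ≡ 5 (mod 8), (2/21) = -1, so (2/21)^2 = +1.
Reciprocity: 5 ≡ 1 and 21 ≡ 1 (mod 4), so (5/21) = +(21/5).
Reduce top mod 5: now compute (1/5).
Reached (1/5) = 1. Collecting the sign flips along the way, the symbol is +1.

1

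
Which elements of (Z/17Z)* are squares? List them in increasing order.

Square k = 1,…,8 (k and 17−k give the same square):
1²=1, 2²=4, 3²=9, 4²=16, 5²≡8, 6²≡2, 7²≡15, 8²≡13 (mod 17).
So the quadratic residues mod 17 are {1, 2, 4, 8, 9, 13, 15, 16}.

1,2,4,8,9,13,15,16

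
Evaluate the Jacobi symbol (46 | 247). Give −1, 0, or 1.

1

Pull out 2: since 247 ≡ 7 (mod 8), (2/247) = +1.
Reciprocity: 23 ≡ 3 and 247 ≡ 3 (mod 4), so (23/247) = −(247/23).
Reduce top mod 23: now compute (17/23).
Reciprocity: 17 ≡ 1 and 23 ≡ 3 (mod 4), so (17/23) = +(23/17).
Reduce top mod 17: now compute (6/17).
Pull out 2: since 17 ≡ 1 (mod 8), (2/17) = +1.
Reciprocity: 3 ≡ 3 and 17 ≡ 1 (mod 4), so (3/17) = +(17/3).
Reduce top mod 3: now compute (2/3).
Pull out 2: since 3 ≡ 3 (mod 8), (2/3) = -1.
Reached (1/3) = 1. Collecting the sign flips along the way, the symbol is +1.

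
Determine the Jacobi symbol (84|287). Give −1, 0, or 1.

Pull out 2^2: since 287 ≡ 7 (mod 8), (2/287) = +1, so (2/287)^2 = +1.
Reciprocity: 21 ≡ 1 and 287 ≡ 3 (mod 4), so (21/287) = +(287/21).
Reduce top mod 21: now compute (14/21).
Pull out 2: since 21 ≡ 5 (mod 8), (2/21) = -1.
Reciprocity: 7 ≡ 3 and 21 ≡ 1 (mod 4), so (7/21) = +(21/7).
Reduce top mod 7: now compute (0/7).
Top reduces to 0: gcd > 1, so the symbol is 0.

0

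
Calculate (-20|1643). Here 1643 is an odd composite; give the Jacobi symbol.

1

First reduce: -20 ≡ 1623 (mod 1643).
Reciprocity: 1623 ≡ 3 and 1643 ≡ 3 (mod 4), so (1623/1643) = −(1643/1623).
Reduce top mod 1623: now compute (20/1623).
Pull out 2^2: since 1623 ≡ 7 (mod 8), (2/1623) = +1, so (2/1623)^2 = +1.
Reciprocity: 5 ≡ 1 and 1623 ≡ 3 (mod 4), so (5/1623) = +(1623/5).
Reduce top mod 5: now compute (3/5).
Reciprocity: 3 ≡ 3 and 5 ≡ 1 (mod 4), so (3/5) = +(5/3).
Reduce top mod 3: now compute (2/3).
Pull out 2: since 3 ≡ 3 (mod 8), (2/3) = -1.
Reached (1/3) = 1. Collecting the sign flips along the way, the symbol is +1.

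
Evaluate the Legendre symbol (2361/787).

First reduce: 2361 ≡ 0 (mod 787).
Top reduces to 0: gcd > 1, so the symbol is 0.

0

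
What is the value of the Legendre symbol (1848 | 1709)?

First reduce: 1848 ≡ 139 (mod 1709).
Reciprocity: 139 ≡ 3 and 1709 ≡ 1 (mod 4), so (139/1709) = +(1709/139).
Reduce top mod 139: now compute (41/139).
Reciprocity: 41 ≡ 1 and 139 ≡ 3 (mod 4), so (41/139) = +(139/41).
Reduce top mod 41: now compute (16/41).
Pull out 2^4: since 41 ≡ 1 (mod 8), (2/41) = +1, so (2/41)^4 = +1.
Reached (1/41) = 1. Collecting the sign flips along the way, the symbol is +1.

1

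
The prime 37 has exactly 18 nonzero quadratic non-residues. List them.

2, 5, 6, 8, 13, 14, 15, 17, 18, 19, 20, 22, 23, 24, 29, 31, 32, 35

Square k = 1,…,18 (k and 37−k give the same square):
1²=1, 2²=4, 3²=9, 4²=16, 5²=25, 6²=36, 7²≡12, 8²≡27, 9²≡7, 10²≡26, 11²≡10, 12²≡33, 13²≡21, 14²≡11, 15²≡3, 16²≡34, 17²≡30, 18²≡28 (mod 37).
The residues are {1, 3, 4, 7, 9, 10, 11, 12, 16, 21, 25, 26, 27, 28, 30, 33, 34, 36}; the non-residues are the remaining 18 nonzero classes.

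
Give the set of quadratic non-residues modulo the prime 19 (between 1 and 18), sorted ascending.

Square k = 1,…,9 (k and 19−k give the same square):
1²=1, 2²=4, 3²=9, 4²=16, 5²≡6, 6²≡17, 7²≡11, 8²≡7, 9²≡5 (mod 19).
The residues are {1, 4, 5, 6, 7, 9, 11, 16, 17}; the non-residues are the remaining 9 nonzero classes.

2, 3, 8, 10, 12, 13, 14, 15, 18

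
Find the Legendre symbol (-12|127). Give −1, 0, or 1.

First reduce: -12 ≡ 115 (mod 127).
Reciprocity: 115 ≡ 3 and 127 ≡ 3 (mod 4), so (115/127) = −(127/115).
Reduce top mod 115: now compute (12/115).
Pull out 2^2: since 115 ≡ 3 (mod 8), (2/115) = -1, so (2/115)^2 = +1.
Reciprocity: 3 ≡ 3 and 115 ≡ 3 (mod 4), so (3/115) = −(115/3).
Reduce top mod 3: now compute (1/3).
Reached (1/3) = 1. Collecting the sign flips along the way, the symbol is +1.

1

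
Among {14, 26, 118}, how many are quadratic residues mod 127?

1

(14/127) = -1 → non-residue.
(26/127) = +1 → QR.
(118/127) = -1 → non-residue.
Total quadratic residues among the 3: 1.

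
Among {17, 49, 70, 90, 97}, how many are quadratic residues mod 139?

1

(17/139) = -1 → non-residue.
(49/139) = +1 → QR.
(70/139) = -1 → non-residue.
(90/139) = -1 → non-residue.
(97/139) = -1 → non-residue.
Total quadratic residues among the 5: 1.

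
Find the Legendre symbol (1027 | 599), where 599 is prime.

First reduce: 1027 ≡ 428 (mod 599).
Pull out 2^2: since 599 ≡ 7 (mod 8), (2/599) = +1, so (2/599)^2 = +1.
Reciprocity: 107 ≡ 3 and 599 ≡ 3 (mod 4), so (107/599) = −(599/107).
Reduce top mod 107: now compute (64/107).
Pull out 2^6: since 107 ≡ 3 (mod 8), (2/107) = -1, so (2/107)^6 = +1.
Reached (1/107) = 1. Collecting the sign flips along the way, the symbol is -1.

-1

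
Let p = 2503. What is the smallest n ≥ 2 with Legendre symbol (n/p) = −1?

(2/2503) = +1, so 2 is a residue.
(3/2503) = −1, so 3 is the smallest positive non-residue mod 2503.

3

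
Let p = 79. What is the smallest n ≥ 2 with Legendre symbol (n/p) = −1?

3

(2/79) = +1, so 2 is a residue.
(3/79) = −1, so 3 is the smallest positive non-residue mod 79.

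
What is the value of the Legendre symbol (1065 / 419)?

First reduce: 1065 ≡ 227 (mod 419).
Reciprocity: 227 ≡ 3 and 419 ≡ 3 (mod 4), so (227/419) = −(419/227).
Reduce top mod 227: now compute (192/227).
Pull out 2^6: since 227 ≡ 3 (mod 8), (2/227) = -1, so (2/227)^6 = +1.
Reciprocity: 3 ≡ 3 and 227 ≡ 3 (mod 4), so (3/227) = −(227/3).
Reduce top mod 3: now compute (2/3).
Pull out 2: since 3 ≡ 3 (mod 8), (2/3) = -1.
Reached (1/3) = 1. Collecting the sign flips along the way, the symbol is -1.

-1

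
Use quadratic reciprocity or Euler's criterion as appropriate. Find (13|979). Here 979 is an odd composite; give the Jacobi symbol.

Reciprocity: 13 ≡ 1 and 979 ≡ 3 (mod 4), so (13/979) = +(979/13).
Reduce top mod 13: now compute (4/13).
Pull out 2^2: since 13 ≡ 5 (mod 8), (2/13) = -1, so (2/13)^2 = +1.
Reached (1/13) = 1. Collecting the sign flips along the way, the symbol is +1.

1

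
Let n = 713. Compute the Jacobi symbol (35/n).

Reciprocity: 35 ≡ 3 and 713 ≡ 1 (mod 4), so (35/713) = +(713/35).
Reduce top mod 35: now compute (13/35).
Reciprocity: 13 ≡ 1 and 35 ≡ 3 (mod 4), so (13/35) = +(35/13).
Reduce top mod 13: now compute (9/13).
Reciprocity: 9 ≡ 1 and 13 ≡ 1 (mod 4), so (9/13) = +(13/9).
Reduce top mod 9: now compute (4/9).
Pull out 2^2: since 9 ≡ 1 (mod 8), (2/9) = +1, so (2/9)^2 = +1.
Reached (1/9) = 1. Collecting the sign flips along the way, the symbol is +1.

1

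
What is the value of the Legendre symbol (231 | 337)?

-1

Reciprocity: 231 ≡ 3 and 337 ≡ 1 (mod 4), so (231/337) = +(337/231).
Reduce top mod 231: now compute (106/231).
Pull out 2: since 231 ≡ 7 (mod 8), (2/231) = +1.
Reciprocity: 53 ≡ 1 and 231 ≡ 3 (mod 4), so (53/231) = +(231/53).
Reduce top mod 53: now compute (19/53).
Reciprocity: 19 ≡ 3 and 53 ≡ 1 (mod 4), so (19/53) = +(53/19).
Reduce top mod 19: now compute (15/19).
Reciprocity: 15 ≡ 3 and 19 ≡ 3 (mod 4), so (15/19) = −(19/15).
Reduce top mod 15: now compute (4/15).
Pull out 2^2: since 15 ≡ 7 (mod 8), (2/15) = +1, so (2/15)^2 = +1.
Reached (1/15) = 1. Collecting the sign flips along the way, the symbol is -1.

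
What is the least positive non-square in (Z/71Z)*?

7

(2/71) = +1, so 2 is a residue.
(3/71) = +1, so 3 is a residue.
(4/71) = +1, so 4 is a residue.
(5/71) = +1, so 5 is a residue.
(6/71) = +1, so 6 is a residue.
(7/71) = −1, so 7 is the smallest positive non-residue mod 71.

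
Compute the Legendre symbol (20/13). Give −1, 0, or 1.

-1

First reduce: 20 ≡ 7 (mod 13).
Reciprocity: 7 ≡ 3 and 13 ≡ 1 (mod 4), so (7/13) = +(13/7).
Reduce top mod 7: now compute (6/7).
Pull out 2: since 7 ≡ 7 (mod 8), (2/7) = +1.
Reciprocity: 3 ≡ 3 and 7 ≡ 3 (mod 4), so (3/7) = −(7/3).
Reduce top mod 3: now compute (1/3).
Reached (1/3) = 1. Collecting the sign flips along the way, the symbol is -1.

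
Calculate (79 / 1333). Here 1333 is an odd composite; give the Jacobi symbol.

Reciprocity: 79 ≡ 3 and 1333 ≡ 1 (mod 4), so (79/1333) = +(1333/79).
Reduce top mod 79: now compute (69/79).
Reciprocity: 69 ≡ 1 and 79 ≡ 3 (mod 4), so (69/79) = +(79/69).
Reduce top mod 69: now compute (10/69).
Pull out 2: since 69 ≡ 5 (mod 8), (2/69) = -1.
Reciprocity: 5 ≡ 1 and 69 ≡ 1 (mod 4), so (5/69) = +(69/5).
Reduce top mod 5: now compute (4/5).
Pull out 2^2: since 5 ≡ 5 (mod 8), (2/5) = -1, so (2/5)^2 = +1.
Reached (1/5) = 1. Collecting the sign flips along the way, the symbol is -1.

-1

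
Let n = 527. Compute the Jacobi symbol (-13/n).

First reduce: -13 ≡ 514 (mod 527).
Pull out 2: since 527 ≡ 7 (mod 8), (2/527) = +1.
Reciprocity: 257 ≡ 1 and 527 ≡ 3 (mod 4), so (257/527) = +(527/257).
Reduce top mod 257: now compute (13/257).
Reciprocity: 13 ≡ 1 and 257 ≡ 1 (mod 4), so (13/257) = +(257/13).
Reduce top mod 13: now compute (10/13).
Pull out 2: since 13 ≡ 5 (mod 8), (2/13) = -1.
Reciprocity: 5 ≡ 1 and 13 ≡ 1 (mod 4), so (5/13) = +(13/5).
Reduce top mod 5: now compute (3/5).
Reciprocity: 3 ≡ 3 and 5 ≡ 1 (mod 4), so (3/5) = +(5/3).
Reduce top mod 3: now compute (2/3).
Pull out 2: since 3 ≡ 3 (mod 8), (2/3) = -1.
Reached (1/3) = 1. Collecting the sign flips along the way, the symbol is +1.

1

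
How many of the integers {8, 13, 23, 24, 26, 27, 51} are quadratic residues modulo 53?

2

(8/53) = -1 → non-residue.
(13/53) = +1 → QR.
(23/53) = -1 → non-residue.
(24/53) = +1 → QR.
(26/53) = -1 → non-residue.
(27/53) = -1 → non-residue.
(51/53) = -1 → non-residue.
Total quadratic residues among the 7: 2.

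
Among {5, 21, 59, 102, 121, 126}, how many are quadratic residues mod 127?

2

(5/127) = -1 → non-residue.
(21/127) = +1 → QR.
(59/127) = -1 → non-residue.
(102/127) = -1 → non-residue.
(121/127) = +1 → QR.
(126/127) = -1 → non-residue.
Total quadratic residues among the 6: 2.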